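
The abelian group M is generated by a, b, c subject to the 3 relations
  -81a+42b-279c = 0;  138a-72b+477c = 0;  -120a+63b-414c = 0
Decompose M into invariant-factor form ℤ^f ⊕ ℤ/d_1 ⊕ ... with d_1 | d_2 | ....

rank_ℚ(R)=3; free=3−3=0
SNF(R) diag = [3, 3, 9] → torsion [3, 3, 9]

Answer: M ≅ ℤ/3 ⊕ ℤ/3 ⊕ ℤ/9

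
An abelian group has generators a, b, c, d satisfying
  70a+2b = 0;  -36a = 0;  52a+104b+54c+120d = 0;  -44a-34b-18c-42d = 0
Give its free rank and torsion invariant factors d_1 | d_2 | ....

rank_ℚ(R)=4; free=4−4=0
SNF(R) diag = [2, 6, 18, 36] → torsion [2, 6, 18, 36]

Answer: M ≅ ℤ/2 ⊕ ℤ/6 ⊕ ℤ/18 ⊕ ℤ/36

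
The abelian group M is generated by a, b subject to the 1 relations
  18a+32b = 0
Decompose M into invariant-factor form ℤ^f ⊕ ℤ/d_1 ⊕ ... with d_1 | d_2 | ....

rank_ℚ(R)=1; free=2−1=1
SNF(R) diag = [2] → torsion [2]

Answer: M ≅ ℤ^1 ⊕ ℤ/2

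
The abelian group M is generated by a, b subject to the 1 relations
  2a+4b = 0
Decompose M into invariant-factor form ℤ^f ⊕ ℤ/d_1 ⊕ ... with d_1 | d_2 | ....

rank_ℚ(R)=1; free=2−1=1
SNF(R) diag = [2] → torsion [2]

Answer: M ≅ ℤ^1 ⊕ ℤ/2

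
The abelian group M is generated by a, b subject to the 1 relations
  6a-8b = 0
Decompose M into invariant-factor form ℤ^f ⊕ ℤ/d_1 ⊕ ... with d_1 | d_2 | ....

rank_ℚ(R)=1; free=2−1=1
SNF(R) diag = [2] → torsion [2]

Answer: M ≅ ℤ^1 ⊕ ℤ/2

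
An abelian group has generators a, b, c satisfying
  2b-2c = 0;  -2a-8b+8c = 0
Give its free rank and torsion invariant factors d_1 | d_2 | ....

Answer: M ≅ ℤ^1 ⊕ ℤ/2 ⊕ ℤ/2

Derivation:
rank_ℚ(R)=2; free=3−2=1
SNF(R) diag = [2, 2] → torsion [2, 2]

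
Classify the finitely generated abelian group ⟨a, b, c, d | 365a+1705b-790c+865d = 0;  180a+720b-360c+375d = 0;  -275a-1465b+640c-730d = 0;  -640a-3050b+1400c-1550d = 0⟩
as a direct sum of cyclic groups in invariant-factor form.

Answer: M ≅ ℤ/5 ⊕ ℤ/15 ⊕ ℤ/30 ⊕ ℤ/90

Derivation:
rank_ℚ(R)=4; free=4−4=0
SNF(R) diag = [5, 15, 30, 90] → torsion [5, 15, 30, 90]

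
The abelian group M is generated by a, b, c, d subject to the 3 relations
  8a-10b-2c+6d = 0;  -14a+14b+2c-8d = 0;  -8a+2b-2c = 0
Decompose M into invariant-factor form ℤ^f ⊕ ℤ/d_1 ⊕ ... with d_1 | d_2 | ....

rank_ℚ(R)=3; free=4−3=1
SNF(R) diag = [2, 2, 2] → torsion [2, 2, 2]

Answer: M ≅ ℤ^1 ⊕ ℤ/2 ⊕ ℤ/2 ⊕ ℤ/2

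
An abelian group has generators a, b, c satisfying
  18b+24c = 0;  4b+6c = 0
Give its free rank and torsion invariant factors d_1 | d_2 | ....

rank_ℚ(R)=2; free=3−2=1
SNF(R) diag = [2, 6] → torsion [2, 6]

Answer: M ≅ ℤ^1 ⊕ ℤ/2 ⊕ ℤ/6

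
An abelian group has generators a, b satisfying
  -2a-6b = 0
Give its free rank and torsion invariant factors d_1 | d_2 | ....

Answer: M ≅ ℤ^1 ⊕ ℤ/2

Derivation:
rank_ℚ(R)=1; free=2−1=1
SNF(R) diag = [2] → torsion [2]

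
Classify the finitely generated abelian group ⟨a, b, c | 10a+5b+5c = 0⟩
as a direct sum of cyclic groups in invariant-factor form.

Answer: M ≅ ℤ^2 ⊕ ℤ/5

Derivation:
rank_ℚ(R)=1; free=3−1=2
SNF(R) diag = [5] → torsion [5]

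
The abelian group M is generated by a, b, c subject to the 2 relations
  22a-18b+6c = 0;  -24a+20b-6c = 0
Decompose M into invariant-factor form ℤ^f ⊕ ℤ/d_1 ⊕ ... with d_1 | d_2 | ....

rank_ℚ(R)=2; free=3−2=1
SNF(R) diag = [2, 2] → torsion [2, 2]

Answer: M ≅ ℤ^1 ⊕ ℤ/2 ⊕ ℤ/2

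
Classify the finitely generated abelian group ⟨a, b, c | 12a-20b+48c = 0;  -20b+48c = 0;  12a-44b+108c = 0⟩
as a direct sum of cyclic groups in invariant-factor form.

Answer: M ≅ ℤ/4 ⊕ ℤ/12 ⊕ ℤ/12

Derivation:
rank_ℚ(R)=3; free=3−3=0
SNF(R) diag = [4, 12, 12] → torsion [4, 12, 12]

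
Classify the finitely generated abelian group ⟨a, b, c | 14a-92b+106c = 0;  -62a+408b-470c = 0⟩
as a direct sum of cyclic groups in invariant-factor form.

Answer: M ≅ ℤ^1 ⊕ ℤ/2 ⊕ ℤ/4

Derivation:
rank_ℚ(R)=2; free=3−2=1
SNF(R) diag = [2, 4] → torsion [2, 4]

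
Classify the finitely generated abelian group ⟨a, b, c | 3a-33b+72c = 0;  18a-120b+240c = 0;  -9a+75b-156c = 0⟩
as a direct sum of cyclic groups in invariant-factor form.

Answer: M ≅ ℤ/3 ⊕ ℤ/6 ⊕ ℤ/12

Derivation:
rank_ℚ(R)=3; free=3−3=0
SNF(R) diag = [3, 6, 12] → torsion [3, 6, 12]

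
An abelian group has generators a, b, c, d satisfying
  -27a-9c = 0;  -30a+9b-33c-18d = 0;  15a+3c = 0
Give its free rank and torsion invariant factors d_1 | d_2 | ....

rank_ℚ(R)=3; free=4−3=1
SNF(R) diag = [3, 9, 18] → torsion [3, 9, 18]

Answer: M ≅ ℤ^1 ⊕ ℤ/3 ⊕ ℤ/9 ⊕ ℤ/18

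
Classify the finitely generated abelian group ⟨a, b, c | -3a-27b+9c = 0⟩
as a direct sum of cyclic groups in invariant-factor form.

Answer: M ≅ ℤ^2 ⊕ ℤ/3

Derivation:
rank_ℚ(R)=1; free=3−1=2
SNF(R) diag = [3] → torsion [3]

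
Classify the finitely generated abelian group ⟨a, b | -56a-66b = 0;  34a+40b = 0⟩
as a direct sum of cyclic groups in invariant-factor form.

rank_ℚ(R)=2; free=2−2=0
SNF(R) diag = [2, 2] → torsion [2, 2]

Answer: M ≅ ℤ/2 ⊕ ℤ/2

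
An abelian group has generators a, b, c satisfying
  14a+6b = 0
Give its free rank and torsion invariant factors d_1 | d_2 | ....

Answer: M ≅ ℤ^2 ⊕ ℤ/2

Derivation:
rank_ℚ(R)=1; free=3−1=2
SNF(R) diag = [2] → torsion [2]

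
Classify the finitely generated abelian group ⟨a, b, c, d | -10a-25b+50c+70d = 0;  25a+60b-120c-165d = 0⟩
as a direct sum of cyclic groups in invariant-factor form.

Answer: M ≅ ℤ^2 ⊕ ℤ/5 ⊕ ℤ/5

Derivation:
rank_ℚ(R)=2; free=4−2=2
SNF(R) diag = [5, 5] → torsion [5, 5]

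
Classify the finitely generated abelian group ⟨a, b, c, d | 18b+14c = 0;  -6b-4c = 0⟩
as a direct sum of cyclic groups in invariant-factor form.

Answer: M ≅ ℤ^2 ⊕ ℤ/2 ⊕ ℤ/6

Derivation:
rank_ℚ(R)=2; free=4−2=2
SNF(R) diag = [2, 6] → torsion [2, 6]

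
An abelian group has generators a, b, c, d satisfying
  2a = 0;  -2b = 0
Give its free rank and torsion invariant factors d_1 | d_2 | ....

rank_ℚ(R)=2; free=4−2=2
SNF(R) diag = [2, 2] → torsion [2, 2]

Answer: M ≅ ℤ^2 ⊕ ℤ/2 ⊕ ℤ/2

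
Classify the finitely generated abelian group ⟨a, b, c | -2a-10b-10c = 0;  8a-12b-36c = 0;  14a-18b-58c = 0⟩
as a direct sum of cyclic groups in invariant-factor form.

Answer: M ≅ ℤ/2 ⊕ ℤ/4 ⊕ ℤ/8

Derivation:
rank_ℚ(R)=3; free=3−3=0
SNF(R) diag = [2, 4, 8] → torsion [2, 4, 8]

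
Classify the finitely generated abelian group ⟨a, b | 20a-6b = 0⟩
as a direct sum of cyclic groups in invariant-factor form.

Answer: M ≅ ℤ^1 ⊕ ℤ/2

Derivation:
rank_ℚ(R)=1; free=2−1=1
SNF(R) diag = [2] → torsion [2]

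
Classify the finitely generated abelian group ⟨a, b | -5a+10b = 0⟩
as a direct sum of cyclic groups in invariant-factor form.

Answer: M ≅ ℤ^1 ⊕ ℤ/5

Derivation:
rank_ℚ(R)=1; free=2−1=1
SNF(R) diag = [5] → torsion [5]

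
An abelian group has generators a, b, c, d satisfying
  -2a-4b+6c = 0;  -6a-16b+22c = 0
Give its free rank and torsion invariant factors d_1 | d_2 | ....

Answer: M ≅ ℤ^2 ⊕ ℤ/2 ⊕ ℤ/4

Derivation:
rank_ℚ(R)=2; free=4−2=2
SNF(R) diag = [2, 4] → torsion [2, 4]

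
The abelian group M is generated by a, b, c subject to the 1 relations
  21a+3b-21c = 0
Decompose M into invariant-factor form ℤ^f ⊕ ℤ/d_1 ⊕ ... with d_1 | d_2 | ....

Answer: M ≅ ℤ^2 ⊕ ℤ/3

Derivation:
rank_ℚ(R)=1; free=3−1=2
SNF(R) diag = [3] → torsion [3]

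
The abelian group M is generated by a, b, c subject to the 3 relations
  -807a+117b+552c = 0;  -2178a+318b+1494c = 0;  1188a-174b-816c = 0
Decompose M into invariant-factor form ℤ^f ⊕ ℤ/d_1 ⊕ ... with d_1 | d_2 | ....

rank_ℚ(R)=3; free=3−3=0
SNF(R) diag = [3, 6, 6] → torsion [3, 6, 6]

Answer: M ≅ ℤ/3 ⊕ ℤ/6 ⊕ ℤ/6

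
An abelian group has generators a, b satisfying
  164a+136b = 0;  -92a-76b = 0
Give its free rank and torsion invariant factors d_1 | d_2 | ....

rank_ℚ(R)=2; free=2−2=0
SNF(R) diag = [4, 12] → torsion [4, 12]

Answer: M ≅ ℤ/4 ⊕ ℤ/12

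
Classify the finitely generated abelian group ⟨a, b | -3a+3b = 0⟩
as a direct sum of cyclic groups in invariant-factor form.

Answer: M ≅ ℤ^1 ⊕ ℤ/3

Derivation:
rank_ℚ(R)=1; free=2−1=1
SNF(R) diag = [3] → torsion [3]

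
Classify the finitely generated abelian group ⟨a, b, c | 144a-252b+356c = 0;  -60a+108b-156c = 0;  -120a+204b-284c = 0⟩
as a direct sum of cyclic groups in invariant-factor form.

rank_ℚ(R)=3; free=3−3=0
SNF(R) diag = [4, 12, 24] → torsion [4, 12, 24]

Answer: M ≅ ℤ/4 ⊕ ℤ/12 ⊕ ℤ/24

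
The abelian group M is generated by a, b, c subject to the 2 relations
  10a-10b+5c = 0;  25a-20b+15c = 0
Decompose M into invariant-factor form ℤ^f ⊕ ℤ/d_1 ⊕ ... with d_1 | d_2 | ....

Answer: M ≅ ℤ^1 ⊕ ℤ/5 ⊕ ℤ/5

Derivation:
rank_ℚ(R)=2; free=3−2=1
SNF(R) diag = [5, 5] → torsion [5, 5]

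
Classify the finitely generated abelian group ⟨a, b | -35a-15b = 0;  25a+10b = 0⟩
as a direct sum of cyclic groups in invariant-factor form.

rank_ℚ(R)=2; free=2−2=0
SNF(R) diag = [5, 5] → torsion [5, 5]

Answer: M ≅ ℤ/5 ⊕ ℤ/5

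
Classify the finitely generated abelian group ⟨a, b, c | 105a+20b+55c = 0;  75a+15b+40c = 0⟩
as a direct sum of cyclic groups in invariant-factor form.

rank_ℚ(R)=2; free=3−2=1
SNF(R) diag = [5, 5] → torsion [5, 5]

Answer: M ≅ ℤ^1 ⊕ ℤ/5 ⊕ ℤ/5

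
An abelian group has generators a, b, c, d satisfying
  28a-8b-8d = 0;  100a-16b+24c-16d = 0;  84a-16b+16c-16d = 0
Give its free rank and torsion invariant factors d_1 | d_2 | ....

rank_ℚ(R)=3; free=4−3=1
SNF(R) diag = [4, 8, 8] → torsion [4, 8, 8]

Answer: M ≅ ℤ^1 ⊕ ℤ/4 ⊕ ℤ/8 ⊕ ℤ/8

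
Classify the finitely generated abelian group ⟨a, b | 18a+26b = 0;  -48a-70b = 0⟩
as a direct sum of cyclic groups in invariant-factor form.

rank_ℚ(R)=2; free=2−2=0
SNF(R) diag = [2, 6] → torsion [2, 6]

Answer: M ≅ ℤ/2 ⊕ ℤ/6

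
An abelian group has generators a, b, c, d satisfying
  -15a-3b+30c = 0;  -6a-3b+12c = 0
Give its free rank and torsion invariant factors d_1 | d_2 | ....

Answer: M ≅ ℤ^2 ⊕ ℤ/3 ⊕ ℤ/9

Derivation:
rank_ℚ(R)=2; free=4−2=2
SNF(R) diag = [3, 9] → torsion [3, 9]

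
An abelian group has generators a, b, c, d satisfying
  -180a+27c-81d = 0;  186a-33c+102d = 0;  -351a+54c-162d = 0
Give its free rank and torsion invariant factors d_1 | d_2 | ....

rank_ℚ(R)=3; free=4−3=1
SNF(R) diag = [3, 9, 27] → torsion [3, 9, 27]

Answer: M ≅ ℤ^1 ⊕ ℤ/3 ⊕ ℤ/9 ⊕ ℤ/27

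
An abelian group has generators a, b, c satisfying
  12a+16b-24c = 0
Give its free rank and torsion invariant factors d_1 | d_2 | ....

rank_ℚ(R)=1; free=3−1=2
SNF(R) diag = [4] → torsion [4]

Answer: M ≅ ℤ^2 ⊕ ℤ/4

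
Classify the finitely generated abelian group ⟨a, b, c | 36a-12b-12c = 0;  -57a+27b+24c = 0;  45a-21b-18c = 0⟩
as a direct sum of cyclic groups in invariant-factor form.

rank_ℚ(R)=3; free=3−3=0
SNF(R) diag = [3, 6, 12] → torsion [3, 6, 12]

Answer: M ≅ ℤ/3 ⊕ ℤ/6 ⊕ ℤ/12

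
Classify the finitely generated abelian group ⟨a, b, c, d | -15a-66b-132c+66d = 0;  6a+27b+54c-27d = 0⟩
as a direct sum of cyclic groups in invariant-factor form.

rank_ℚ(R)=2; free=4−2=2
SNF(R) diag = [3, 3] → torsion [3, 3]

Answer: M ≅ ℤ^2 ⊕ ℤ/3 ⊕ ℤ/3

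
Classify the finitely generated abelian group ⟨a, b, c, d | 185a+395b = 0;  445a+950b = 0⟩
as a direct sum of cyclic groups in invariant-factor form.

rank_ℚ(R)=2; free=4−2=2
SNF(R) diag = [5, 5] → torsion [5, 5]

Answer: M ≅ ℤ^2 ⊕ ℤ/5 ⊕ ℤ/5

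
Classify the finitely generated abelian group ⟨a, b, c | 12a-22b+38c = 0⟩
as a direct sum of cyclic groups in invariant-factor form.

rank_ℚ(R)=1; free=3−1=2
SNF(R) diag = [2] → torsion [2]

Answer: M ≅ ℤ^2 ⊕ ℤ/2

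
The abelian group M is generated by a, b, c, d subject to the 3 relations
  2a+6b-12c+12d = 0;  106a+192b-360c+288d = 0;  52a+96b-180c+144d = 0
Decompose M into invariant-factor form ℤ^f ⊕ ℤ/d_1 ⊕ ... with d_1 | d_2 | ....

Answer: M ≅ ℤ^1 ⊕ ℤ/2 ⊕ ℤ/6 ⊕ ℤ/12

Derivation:
rank_ℚ(R)=3; free=4−3=1
SNF(R) diag = [2, 6, 12] → torsion [2, 6, 12]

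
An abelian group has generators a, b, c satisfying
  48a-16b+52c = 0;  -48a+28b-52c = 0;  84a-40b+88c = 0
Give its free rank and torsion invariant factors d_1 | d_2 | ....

Answer: M ≅ ℤ/4 ⊕ ℤ/12 ⊕ ℤ/36

Derivation:
rank_ℚ(R)=3; free=3−3=0
SNF(R) diag = [4, 12, 36] → torsion [4, 12, 36]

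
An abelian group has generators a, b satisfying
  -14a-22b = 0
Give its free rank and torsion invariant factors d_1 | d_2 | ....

Answer: M ≅ ℤ^1 ⊕ ℤ/2

Derivation:
rank_ℚ(R)=1; free=2−1=1
SNF(R) diag = [2] → torsion [2]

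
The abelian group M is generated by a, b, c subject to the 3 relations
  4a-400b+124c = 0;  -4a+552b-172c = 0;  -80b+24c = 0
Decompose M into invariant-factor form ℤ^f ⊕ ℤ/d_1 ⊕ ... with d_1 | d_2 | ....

rank_ℚ(R)=3; free=3−3=0
SNF(R) diag = [4, 8, 24] → torsion [4, 8, 24]

Answer: M ≅ ℤ/4 ⊕ ℤ/8 ⊕ ℤ/24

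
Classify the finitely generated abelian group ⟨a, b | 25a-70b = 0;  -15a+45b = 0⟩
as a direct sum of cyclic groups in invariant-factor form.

rank_ℚ(R)=2; free=2−2=0
SNF(R) diag = [5, 15] → torsion [5, 15]

Answer: M ≅ ℤ/5 ⊕ ℤ/15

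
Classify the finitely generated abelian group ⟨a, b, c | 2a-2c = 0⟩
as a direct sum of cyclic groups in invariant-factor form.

Answer: M ≅ ℤ^2 ⊕ ℤ/2

Derivation:
rank_ℚ(R)=1; free=3−1=2
SNF(R) diag = [2] → torsion [2]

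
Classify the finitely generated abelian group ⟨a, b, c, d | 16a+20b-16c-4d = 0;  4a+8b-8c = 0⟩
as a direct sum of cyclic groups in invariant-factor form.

Answer: M ≅ ℤ^2 ⊕ ℤ/4 ⊕ ℤ/4

Derivation:
rank_ℚ(R)=2; free=4−2=2
SNF(R) diag = [4, 4] → torsion [4, 4]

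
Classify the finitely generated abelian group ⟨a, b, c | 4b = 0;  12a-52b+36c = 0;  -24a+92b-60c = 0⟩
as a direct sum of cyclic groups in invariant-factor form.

rank_ℚ(R)=3; free=3−3=0
SNF(R) diag = [4, 12, 12] → torsion [4, 12, 12]

Answer: M ≅ ℤ/4 ⊕ ℤ/12 ⊕ ℤ/12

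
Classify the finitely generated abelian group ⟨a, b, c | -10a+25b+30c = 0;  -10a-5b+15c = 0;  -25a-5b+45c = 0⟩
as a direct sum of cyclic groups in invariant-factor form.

Answer: M ≅ ℤ/5 ⊕ ℤ/15 ⊕ ℤ/15

Derivation:
rank_ℚ(R)=3; free=3−3=0
SNF(R) diag = [5, 15, 15] → torsion [5, 15, 15]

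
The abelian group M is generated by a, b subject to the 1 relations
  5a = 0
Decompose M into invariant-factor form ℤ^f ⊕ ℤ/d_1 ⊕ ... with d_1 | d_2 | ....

Answer: M ≅ ℤ^1 ⊕ ℤ/5

Derivation:
rank_ℚ(R)=1; free=2−1=1
SNF(R) diag = [5] → torsion [5]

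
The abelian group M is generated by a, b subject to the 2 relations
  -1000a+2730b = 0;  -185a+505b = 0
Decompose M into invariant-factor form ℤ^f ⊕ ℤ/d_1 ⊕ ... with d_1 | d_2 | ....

Answer: M ≅ ℤ/5 ⊕ ℤ/10

Derivation:
rank_ℚ(R)=2; free=2−2=0
SNF(R) diag = [5, 10] → torsion [5, 10]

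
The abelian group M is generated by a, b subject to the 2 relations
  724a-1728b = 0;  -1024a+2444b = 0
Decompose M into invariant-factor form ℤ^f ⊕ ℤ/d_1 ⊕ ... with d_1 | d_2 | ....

rank_ℚ(R)=2; free=2−2=0
SNF(R) diag = [4, 4] → torsion [4, 4]

Answer: M ≅ ℤ/4 ⊕ ℤ/4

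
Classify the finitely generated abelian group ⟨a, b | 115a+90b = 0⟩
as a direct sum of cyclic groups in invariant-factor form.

rank_ℚ(R)=1; free=2−1=1
SNF(R) diag = [5] → torsion [5]

Answer: M ≅ ℤ^1 ⊕ ℤ/5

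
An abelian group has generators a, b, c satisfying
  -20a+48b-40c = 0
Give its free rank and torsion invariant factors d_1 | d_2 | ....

rank_ℚ(R)=1; free=3−1=2
SNF(R) diag = [4] → torsion [4]

Answer: M ≅ ℤ^2 ⊕ ℤ/4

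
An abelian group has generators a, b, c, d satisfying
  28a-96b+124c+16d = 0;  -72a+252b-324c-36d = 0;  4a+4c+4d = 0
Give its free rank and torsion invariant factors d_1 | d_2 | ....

rank_ℚ(R)=3; free=4−3=1
SNF(R) diag = [4, 12, 36] → torsion [4, 12, 36]

Answer: M ≅ ℤ^1 ⊕ ℤ/4 ⊕ ℤ/12 ⊕ ℤ/36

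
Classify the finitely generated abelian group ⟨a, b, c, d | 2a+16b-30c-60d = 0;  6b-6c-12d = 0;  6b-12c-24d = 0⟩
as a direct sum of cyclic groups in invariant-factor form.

Answer: M ≅ ℤ^1 ⊕ ℤ/2 ⊕ ℤ/6 ⊕ ℤ/6

Derivation:
rank_ℚ(R)=3; free=4−3=1
SNF(R) diag = [2, 6, 6] → torsion [2, 6, 6]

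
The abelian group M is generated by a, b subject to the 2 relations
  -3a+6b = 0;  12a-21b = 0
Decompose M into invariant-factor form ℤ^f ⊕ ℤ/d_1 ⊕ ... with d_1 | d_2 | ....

Answer: M ≅ ℤ/3 ⊕ ℤ/3

Derivation:
rank_ℚ(R)=2; free=2−2=0
SNF(R) diag = [3, 3] → torsion [3, 3]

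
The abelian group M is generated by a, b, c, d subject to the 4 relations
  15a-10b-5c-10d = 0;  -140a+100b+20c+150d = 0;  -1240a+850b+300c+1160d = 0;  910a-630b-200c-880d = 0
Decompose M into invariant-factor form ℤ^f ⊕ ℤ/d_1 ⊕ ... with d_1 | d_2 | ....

rank_ℚ(R)=4; free=4−4=0
SNF(R) diag = [5, 10, 10, 30] → torsion [5, 10, 10, 30]

Answer: M ≅ ℤ/5 ⊕ ℤ/10 ⊕ ℤ/10 ⊕ ℤ/30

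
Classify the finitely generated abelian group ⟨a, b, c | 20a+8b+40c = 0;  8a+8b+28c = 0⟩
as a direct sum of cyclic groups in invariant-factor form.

Answer: M ≅ ℤ^1 ⊕ ℤ/4 ⊕ ℤ/12

Derivation:
rank_ℚ(R)=2; free=3−2=1
SNF(R) diag = [4, 12] → torsion [4, 12]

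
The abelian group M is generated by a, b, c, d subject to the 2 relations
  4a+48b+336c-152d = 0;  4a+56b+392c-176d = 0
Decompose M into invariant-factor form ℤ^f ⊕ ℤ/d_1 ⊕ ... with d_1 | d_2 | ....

Answer: M ≅ ℤ^2 ⊕ ℤ/4 ⊕ ℤ/8

Derivation:
rank_ℚ(R)=2; free=4−2=2
SNF(R) diag = [4, 8] → torsion [4, 8]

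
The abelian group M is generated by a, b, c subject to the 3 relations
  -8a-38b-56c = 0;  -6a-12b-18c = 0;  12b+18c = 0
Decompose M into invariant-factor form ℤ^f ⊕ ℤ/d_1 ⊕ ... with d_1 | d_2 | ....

rank_ℚ(R)=3; free=3−3=0
SNF(R) diag = [2, 6, 6] → torsion [2, 6, 6]

Answer: M ≅ ℤ/2 ⊕ ℤ/6 ⊕ ℤ/6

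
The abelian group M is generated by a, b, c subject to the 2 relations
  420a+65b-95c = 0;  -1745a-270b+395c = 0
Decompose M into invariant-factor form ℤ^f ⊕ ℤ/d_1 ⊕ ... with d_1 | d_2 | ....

rank_ℚ(R)=2; free=3−2=1
SNF(R) diag = [5, 5] → torsion [5, 5]

Answer: M ≅ ℤ^1 ⊕ ℤ/5 ⊕ ℤ/5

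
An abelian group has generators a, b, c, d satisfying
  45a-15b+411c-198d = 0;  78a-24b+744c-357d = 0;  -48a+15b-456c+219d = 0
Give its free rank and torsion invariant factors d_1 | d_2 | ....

rank_ℚ(R)=3; free=4−3=1
SNF(R) diag = [3, 3, 9] → torsion [3, 3, 9]

Answer: M ≅ ℤ^1 ⊕ ℤ/3 ⊕ ℤ/3 ⊕ ℤ/9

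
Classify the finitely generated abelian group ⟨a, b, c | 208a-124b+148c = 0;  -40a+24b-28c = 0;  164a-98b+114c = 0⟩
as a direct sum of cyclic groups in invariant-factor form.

Answer: M ≅ ℤ/2 ⊕ ℤ/4 ⊕ ℤ/8

Derivation:
rank_ℚ(R)=3; free=3−3=0
SNF(R) diag = [2, 4, 8] → torsion [2, 4, 8]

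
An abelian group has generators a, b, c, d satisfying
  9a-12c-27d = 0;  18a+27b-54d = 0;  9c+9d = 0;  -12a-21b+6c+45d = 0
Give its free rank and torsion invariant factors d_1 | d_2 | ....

Answer: M ≅ ℤ/3 ⊕ ℤ/3 ⊕ ℤ/9 ⊕ ℤ/9

Derivation:
rank_ℚ(R)=4; free=4−4=0
SNF(R) diag = [3, 3, 9, 9] → torsion [3, 3, 9, 9]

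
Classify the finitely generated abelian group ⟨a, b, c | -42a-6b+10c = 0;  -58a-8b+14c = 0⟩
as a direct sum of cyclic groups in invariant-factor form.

rank_ℚ(R)=2; free=3−2=1
SNF(R) diag = [2, 2] → torsion [2, 2]

Answer: M ≅ ℤ^1 ⊕ ℤ/2 ⊕ ℤ/2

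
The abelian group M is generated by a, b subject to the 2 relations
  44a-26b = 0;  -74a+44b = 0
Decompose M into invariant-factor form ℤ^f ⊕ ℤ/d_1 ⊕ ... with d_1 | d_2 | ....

rank_ℚ(R)=2; free=2−2=0
SNF(R) diag = [2, 6] → torsion [2, 6]

Answer: M ≅ ℤ/2 ⊕ ℤ/6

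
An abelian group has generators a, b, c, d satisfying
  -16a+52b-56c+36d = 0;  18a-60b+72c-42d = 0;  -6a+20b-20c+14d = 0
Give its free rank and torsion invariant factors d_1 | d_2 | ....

Answer: M ≅ ℤ^1 ⊕ ℤ/2 ⊕ ℤ/4 ⊕ ℤ/12

Derivation:
rank_ℚ(R)=3; free=4−3=1
SNF(R) diag = [2, 4, 12] → torsion [2, 4, 12]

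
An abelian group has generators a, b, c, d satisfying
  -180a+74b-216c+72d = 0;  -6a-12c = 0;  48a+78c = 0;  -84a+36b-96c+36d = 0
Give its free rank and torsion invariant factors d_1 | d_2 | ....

Answer: M ≅ ℤ/2 ⊕ ℤ/6 ⊕ ℤ/18 ⊕ ℤ/36

Derivation:
rank_ℚ(R)=4; free=4−4=0
SNF(R) diag = [2, 6, 18, 36] → torsion [2, 6, 18, 36]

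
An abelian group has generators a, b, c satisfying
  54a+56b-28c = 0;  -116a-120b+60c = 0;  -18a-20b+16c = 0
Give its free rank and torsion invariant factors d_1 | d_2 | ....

rank_ℚ(R)=3; free=3−3=0
SNF(R) diag = [2, 4, 12] → torsion [2, 4, 12]

Answer: M ≅ ℤ/2 ⊕ ℤ/4 ⊕ ℤ/12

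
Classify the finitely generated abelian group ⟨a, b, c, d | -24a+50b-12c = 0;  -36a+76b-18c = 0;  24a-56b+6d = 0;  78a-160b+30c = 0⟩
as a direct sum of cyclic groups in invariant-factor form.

rank_ℚ(R)=4; free=4−4=0
SNF(R) diag = [2, 6, 6, 18] → torsion [2, 6, 6, 18]

Answer: M ≅ ℤ/2 ⊕ ℤ/6 ⊕ ℤ/6 ⊕ ℤ/18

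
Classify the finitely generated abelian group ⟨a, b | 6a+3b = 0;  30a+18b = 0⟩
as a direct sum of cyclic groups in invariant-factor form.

rank_ℚ(R)=2; free=2−2=0
SNF(R) diag = [3, 6] → torsion [3, 6]

Answer: M ≅ ℤ/3 ⊕ ℤ/6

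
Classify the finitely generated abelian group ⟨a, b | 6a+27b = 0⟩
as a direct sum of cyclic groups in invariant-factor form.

Answer: M ≅ ℤ^1 ⊕ ℤ/3

Derivation:
rank_ℚ(R)=1; free=2−1=1
SNF(R) diag = [3] → torsion [3]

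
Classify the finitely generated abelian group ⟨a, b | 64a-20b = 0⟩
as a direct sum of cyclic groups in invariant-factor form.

Answer: M ≅ ℤ^1 ⊕ ℤ/4

Derivation:
rank_ℚ(R)=1; free=2−1=1
SNF(R) diag = [4] → torsion [4]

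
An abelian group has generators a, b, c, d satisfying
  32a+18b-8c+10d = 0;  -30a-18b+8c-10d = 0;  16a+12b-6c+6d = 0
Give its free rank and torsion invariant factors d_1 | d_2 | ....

rank_ℚ(R)=3; free=4−3=1
SNF(R) diag = [2, 2, 6] → torsion [2, 2, 6]

Answer: M ≅ ℤ^1 ⊕ ℤ/2 ⊕ ℤ/2 ⊕ ℤ/6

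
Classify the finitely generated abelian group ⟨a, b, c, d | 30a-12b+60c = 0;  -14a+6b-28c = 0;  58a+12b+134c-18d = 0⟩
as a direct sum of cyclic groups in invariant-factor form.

Answer: M ≅ ℤ^1 ⊕ ℤ/2 ⊕ ℤ/6 ⊕ ℤ/18

Derivation:
rank_ℚ(R)=3; free=4−3=1
SNF(R) diag = [2, 6, 18] → torsion [2, 6, 18]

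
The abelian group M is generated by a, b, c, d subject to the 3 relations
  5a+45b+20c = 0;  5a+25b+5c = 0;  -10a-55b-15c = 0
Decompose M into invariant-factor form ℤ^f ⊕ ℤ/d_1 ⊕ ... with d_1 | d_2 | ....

rank_ℚ(R)=3; free=4−3=1
SNF(R) diag = [5, 5, 5] → torsion [5, 5, 5]

Answer: M ≅ ℤ^1 ⊕ ℤ/5 ⊕ ℤ/5 ⊕ ℤ/5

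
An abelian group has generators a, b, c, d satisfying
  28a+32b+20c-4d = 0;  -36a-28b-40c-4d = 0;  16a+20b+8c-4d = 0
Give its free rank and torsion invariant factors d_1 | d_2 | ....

rank_ℚ(R)=3; free=4−3=1
SNF(R) diag = [4, 4, 12] → torsion [4, 4, 12]

Answer: M ≅ ℤ^1 ⊕ ℤ/4 ⊕ ℤ/4 ⊕ ℤ/12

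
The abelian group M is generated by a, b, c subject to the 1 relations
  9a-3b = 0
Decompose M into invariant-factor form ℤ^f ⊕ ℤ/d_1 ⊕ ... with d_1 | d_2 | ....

Answer: M ≅ ℤ^2 ⊕ ℤ/3

Derivation:
rank_ℚ(R)=1; free=3−1=2
SNF(R) diag = [3] → torsion [3]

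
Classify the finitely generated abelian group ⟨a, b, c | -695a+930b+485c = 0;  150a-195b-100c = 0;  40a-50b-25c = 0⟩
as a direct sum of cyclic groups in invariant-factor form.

rank_ℚ(R)=3; free=3−3=0
SNF(R) diag = [5, 5, 5] → torsion [5, 5, 5]

Answer: M ≅ ℤ/5 ⊕ ℤ/5 ⊕ ℤ/5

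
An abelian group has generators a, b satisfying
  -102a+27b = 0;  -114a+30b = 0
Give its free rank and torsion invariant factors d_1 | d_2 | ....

Answer: M ≅ ℤ/3 ⊕ ℤ/6

Derivation:
rank_ℚ(R)=2; free=2−2=0
SNF(R) diag = [3, 6] → torsion [3, 6]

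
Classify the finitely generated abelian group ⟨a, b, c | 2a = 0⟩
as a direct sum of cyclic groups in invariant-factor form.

rank_ℚ(R)=1; free=3−1=2
SNF(R) diag = [2] → torsion [2]

Answer: M ≅ ℤ^2 ⊕ ℤ/2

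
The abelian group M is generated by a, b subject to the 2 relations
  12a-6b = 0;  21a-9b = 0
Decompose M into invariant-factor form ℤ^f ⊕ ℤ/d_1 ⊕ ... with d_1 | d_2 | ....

Answer: M ≅ ℤ/3 ⊕ ℤ/6

Derivation:
rank_ℚ(R)=2; free=2−2=0
SNF(R) diag = [3, 6] → torsion [3, 6]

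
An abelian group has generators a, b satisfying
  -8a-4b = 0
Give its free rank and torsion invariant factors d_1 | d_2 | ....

rank_ℚ(R)=1; free=2−1=1
SNF(R) diag = [4] → torsion [4]

Answer: M ≅ ℤ^1 ⊕ ℤ/4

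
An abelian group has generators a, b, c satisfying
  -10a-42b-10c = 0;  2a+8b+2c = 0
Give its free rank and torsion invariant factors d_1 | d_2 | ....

Answer: M ≅ ℤ^1 ⊕ ℤ/2 ⊕ ℤ/2

Derivation:
rank_ℚ(R)=2; free=3−2=1
SNF(R) diag = [2, 2] → torsion [2, 2]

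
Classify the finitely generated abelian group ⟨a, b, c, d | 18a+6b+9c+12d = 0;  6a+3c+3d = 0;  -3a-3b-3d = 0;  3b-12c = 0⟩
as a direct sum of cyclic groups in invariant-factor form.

rank_ℚ(R)=4; free=4−4=0
SNF(R) diag = [3, 3, 3, 3] → torsion [3, 3, 3, 3]

Answer: M ≅ ℤ/3 ⊕ ℤ/3 ⊕ ℤ/3 ⊕ ℤ/3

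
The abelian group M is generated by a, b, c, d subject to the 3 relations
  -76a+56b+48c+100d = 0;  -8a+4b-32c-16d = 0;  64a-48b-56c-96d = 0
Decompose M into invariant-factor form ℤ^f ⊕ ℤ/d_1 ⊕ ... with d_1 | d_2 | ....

rank_ℚ(R)=3; free=4−3=1
SNF(R) diag = [4, 4, 8] → torsion [4, 4, 8]

Answer: M ≅ ℤ^1 ⊕ ℤ/4 ⊕ ℤ/4 ⊕ ℤ/8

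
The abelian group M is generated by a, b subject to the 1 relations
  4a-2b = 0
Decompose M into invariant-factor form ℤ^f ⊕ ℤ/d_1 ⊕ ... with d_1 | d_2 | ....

Answer: M ≅ ℤ^1 ⊕ ℤ/2

Derivation:
rank_ℚ(R)=1; free=2−1=1
SNF(R) diag = [2] → torsion [2]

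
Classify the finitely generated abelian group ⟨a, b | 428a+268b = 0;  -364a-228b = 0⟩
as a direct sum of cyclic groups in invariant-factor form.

rank_ℚ(R)=2; free=2−2=0
SNF(R) diag = [4, 8] → torsion [4, 8]

Answer: M ≅ ℤ/4 ⊕ ℤ/8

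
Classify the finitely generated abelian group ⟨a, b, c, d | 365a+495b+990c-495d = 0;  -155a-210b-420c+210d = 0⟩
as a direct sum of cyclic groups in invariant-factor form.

rank_ℚ(R)=2; free=4−2=2
SNF(R) diag = [5, 15] → torsion [5, 15]

Answer: M ≅ ℤ^2 ⊕ ℤ/5 ⊕ ℤ/15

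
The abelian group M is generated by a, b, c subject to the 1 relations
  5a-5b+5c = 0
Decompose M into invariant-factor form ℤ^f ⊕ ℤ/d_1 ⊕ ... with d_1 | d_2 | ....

Answer: M ≅ ℤ^2 ⊕ ℤ/5

Derivation:
rank_ℚ(R)=1; free=3−1=2
SNF(R) diag = [5] → torsion [5]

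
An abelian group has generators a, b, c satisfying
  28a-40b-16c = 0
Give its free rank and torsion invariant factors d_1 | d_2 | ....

Answer: M ≅ ℤ^2 ⊕ ℤ/4

Derivation:
rank_ℚ(R)=1; free=3−1=2
SNF(R) diag = [4] → torsion [4]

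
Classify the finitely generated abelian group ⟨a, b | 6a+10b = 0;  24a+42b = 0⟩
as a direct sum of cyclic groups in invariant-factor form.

Answer: M ≅ ℤ/2 ⊕ ℤ/6

Derivation:
rank_ℚ(R)=2; free=2−2=0
SNF(R) diag = [2, 6] → torsion [2, 6]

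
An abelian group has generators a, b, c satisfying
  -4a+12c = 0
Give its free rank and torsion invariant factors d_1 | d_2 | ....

rank_ℚ(R)=1; free=3−1=2
SNF(R) diag = [4] → torsion [4]

Answer: M ≅ ℤ^2 ⊕ ℤ/4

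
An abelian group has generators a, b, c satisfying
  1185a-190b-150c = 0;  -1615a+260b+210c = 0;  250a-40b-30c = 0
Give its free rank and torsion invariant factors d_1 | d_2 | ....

rank_ℚ(R)=3; free=3−3=0
SNF(R) diag = [5, 10, 30] → torsion [5, 10, 30]

Answer: M ≅ ℤ/5 ⊕ ℤ/10 ⊕ ℤ/30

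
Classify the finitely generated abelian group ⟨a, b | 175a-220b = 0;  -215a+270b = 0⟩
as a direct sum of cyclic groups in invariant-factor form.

Answer: M ≅ ℤ/5 ⊕ ℤ/10

Derivation:
rank_ℚ(R)=2; free=2−2=0
SNF(R) diag = [5, 10] → torsion [5, 10]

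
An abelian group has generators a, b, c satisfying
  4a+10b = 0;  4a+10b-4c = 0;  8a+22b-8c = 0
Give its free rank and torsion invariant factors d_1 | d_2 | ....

Answer: M ≅ ℤ/2 ⊕ ℤ/4 ⊕ ℤ/4

Derivation:
rank_ℚ(R)=3; free=3−3=0
SNF(R) diag = [2, 4, 4] → torsion [2, 4, 4]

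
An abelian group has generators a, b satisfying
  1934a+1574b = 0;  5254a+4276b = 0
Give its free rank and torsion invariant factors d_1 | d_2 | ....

rank_ℚ(R)=2; free=2−2=0
SNF(R) diag = [2, 6] → torsion [2, 6]

Answer: M ≅ ℤ/2 ⊕ ℤ/6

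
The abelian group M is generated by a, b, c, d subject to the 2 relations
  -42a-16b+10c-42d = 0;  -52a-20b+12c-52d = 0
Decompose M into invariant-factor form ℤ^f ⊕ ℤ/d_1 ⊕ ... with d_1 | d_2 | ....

Answer: M ≅ ℤ^2 ⊕ ℤ/2 ⊕ ℤ/4

Derivation:
rank_ℚ(R)=2; free=4−2=2
SNF(R) diag = [2, 4] → torsion [2, 4]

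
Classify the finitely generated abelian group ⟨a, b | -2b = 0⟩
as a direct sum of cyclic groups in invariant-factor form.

rank_ℚ(R)=1; free=2−1=1
SNF(R) diag = [2] → torsion [2]

Answer: M ≅ ℤ^1 ⊕ ℤ/2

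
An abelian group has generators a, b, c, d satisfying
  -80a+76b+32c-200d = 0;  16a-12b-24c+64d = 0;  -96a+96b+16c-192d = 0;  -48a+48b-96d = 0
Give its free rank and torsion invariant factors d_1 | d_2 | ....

Answer: M ≅ ℤ/4 ⊕ ℤ/8 ⊕ ℤ/16 ⊕ ℤ/48

Derivation:
rank_ℚ(R)=4; free=4−4=0
SNF(R) diag = [4, 8, 16, 48] → torsion [4, 8, 16, 48]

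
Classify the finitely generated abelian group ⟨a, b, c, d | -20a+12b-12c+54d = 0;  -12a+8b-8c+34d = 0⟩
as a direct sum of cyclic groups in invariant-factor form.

rank_ℚ(R)=2; free=4−2=2
SNF(R) diag = [2, 4] → torsion [2, 4]

Answer: M ≅ ℤ^2 ⊕ ℤ/2 ⊕ ℤ/4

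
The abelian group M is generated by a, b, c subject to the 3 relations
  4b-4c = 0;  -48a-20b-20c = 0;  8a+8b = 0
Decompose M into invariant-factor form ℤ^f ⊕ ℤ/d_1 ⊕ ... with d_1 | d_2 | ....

rank_ℚ(R)=3; free=3−3=0
SNF(R) diag = [4, 8, 8] → torsion [4, 8, 8]

Answer: M ≅ ℤ/4 ⊕ ℤ/8 ⊕ ℤ/8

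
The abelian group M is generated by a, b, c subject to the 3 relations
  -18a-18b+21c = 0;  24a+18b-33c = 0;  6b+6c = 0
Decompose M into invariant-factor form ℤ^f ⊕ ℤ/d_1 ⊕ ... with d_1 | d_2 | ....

Answer: M ≅ ℤ/3 ⊕ ℤ/6 ⊕ ℤ/6

Derivation:
rank_ℚ(R)=3; free=3−3=0
SNF(R) diag = [3, 6, 6] → torsion [3, 6, 6]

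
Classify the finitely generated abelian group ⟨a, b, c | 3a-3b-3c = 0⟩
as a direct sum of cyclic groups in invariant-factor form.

Answer: M ≅ ℤ^2 ⊕ ℤ/3

Derivation:
rank_ℚ(R)=1; free=3−1=2
SNF(R) diag = [3] → torsion [3]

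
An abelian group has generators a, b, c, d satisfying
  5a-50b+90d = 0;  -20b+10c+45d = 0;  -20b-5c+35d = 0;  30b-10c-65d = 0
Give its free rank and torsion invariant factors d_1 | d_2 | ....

rank_ℚ(R)=4; free=4−4=0
SNF(R) diag = [5, 5, 5, 10] → torsion [5, 5, 5, 10]

Answer: M ≅ ℤ/5 ⊕ ℤ/5 ⊕ ℤ/5 ⊕ ℤ/10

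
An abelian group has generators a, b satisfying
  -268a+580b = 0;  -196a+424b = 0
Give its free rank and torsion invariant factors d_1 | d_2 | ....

rank_ℚ(R)=2; free=2−2=0
SNF(R) diag = [4, 12] → torsion [4, 12]

Answer: M ≅ ℤ/4 ⊕ ℤ/12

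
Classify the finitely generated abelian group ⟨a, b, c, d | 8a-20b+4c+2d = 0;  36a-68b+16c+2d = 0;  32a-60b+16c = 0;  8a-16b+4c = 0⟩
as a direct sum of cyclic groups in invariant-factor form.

rank_ℚ(R)=4; free=4−4=0
SNF(R) diag = [2, 4, 4, 4] → torsion [2, 4, 4, 4]

Answer: M ≅ ℤ/2 ⊕ ℤ/4 ⊕ ℤ/4 ⊕ ℤ/4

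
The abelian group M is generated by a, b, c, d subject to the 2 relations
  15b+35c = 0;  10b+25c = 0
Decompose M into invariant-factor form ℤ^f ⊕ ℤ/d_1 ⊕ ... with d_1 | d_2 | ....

Answer: M ≅ ℤ^2 ⊕ ℤ/5 ⊕ ℤ/5

Derivation:
rank_ℚ(R)=2; free=4−2=2
SNF(R) diag = [5, 5] → torsion [5, 5]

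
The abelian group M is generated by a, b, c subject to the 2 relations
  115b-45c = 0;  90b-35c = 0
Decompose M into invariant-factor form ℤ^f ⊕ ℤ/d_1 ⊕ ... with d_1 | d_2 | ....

rank_ℚ(R)=2; free=3−2=1
SNF(R) diag = [5, 5] → torsion [5, 5]

Answer: M ≅ ℤ^1 ⊕ ℤ/5 ⊕ ℤ/5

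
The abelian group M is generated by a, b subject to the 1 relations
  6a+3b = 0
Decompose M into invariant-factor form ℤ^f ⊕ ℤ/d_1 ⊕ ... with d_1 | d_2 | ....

rank_ℚ(R)=1; free=2−1=1
SNF(R) diag = [3] → torsion [3]

Answer: M ≅ ℤ^1 ⊕ ℤ/3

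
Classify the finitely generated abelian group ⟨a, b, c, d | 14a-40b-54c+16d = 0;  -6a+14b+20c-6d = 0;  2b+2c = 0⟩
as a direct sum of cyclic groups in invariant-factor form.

Answer: M ≅ ℤ^1 ⊕ ℤ/2 ⊕ ℤ/2 ⊕ ℤ/6

Derivation:
rank_ℚ(R)=3; free=4−3=1
SNF(R) diag = [2, 2, 6] → torsion [2, 2, 6]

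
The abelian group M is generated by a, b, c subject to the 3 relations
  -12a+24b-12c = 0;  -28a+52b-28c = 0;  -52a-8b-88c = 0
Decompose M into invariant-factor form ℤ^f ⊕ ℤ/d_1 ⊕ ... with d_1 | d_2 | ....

rank_ℚ(R)=3; free=3−3=0
SNF(R) diag = [4, 12, 36] → torsion [4, 12, 36]

Answer: M ≅ ℤ/4 ⊕ ℤ/12 ⊕ ℤ/36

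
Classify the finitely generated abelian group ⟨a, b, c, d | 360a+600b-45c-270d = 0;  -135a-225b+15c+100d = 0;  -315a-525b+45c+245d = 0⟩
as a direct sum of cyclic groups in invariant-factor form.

rank_ℚ(R)=3; free=4−3=1
SNF(R) diag = [5, 15, 15] → torsion [5, 15, 15]

Answer: M ≅ ℤ^1 ⊕ ℤ/5 ⊕ ℤ/15 ⊕ ℤ/15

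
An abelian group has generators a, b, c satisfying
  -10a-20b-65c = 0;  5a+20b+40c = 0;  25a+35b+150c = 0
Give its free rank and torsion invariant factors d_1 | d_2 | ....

Answer: M ≅ ℤ/5 ⊕ ℤ/5 ⊕ ℤ/5

Derivation:
rank_ℚ(R)=3; free=3−3=0
SNF(R) diag = [5, 5, 5] → torsion [5, 5, 5]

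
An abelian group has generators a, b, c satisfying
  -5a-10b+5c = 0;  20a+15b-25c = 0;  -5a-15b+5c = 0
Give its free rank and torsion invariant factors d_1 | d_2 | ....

Answer: M ≅ ℤ/5 ⊕ ℤ/5 ⊕ ℤ/5

Derivation:
rank_ℚ(R)=3; free=3−3=0
SNF(R) diag = [5, 5, 5] → torsion [5, 5, 5]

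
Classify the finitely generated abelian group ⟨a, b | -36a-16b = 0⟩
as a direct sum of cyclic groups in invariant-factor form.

rank_ℚ(R)=1; free=2−1=1
SNF(R) diag = [4] → torsion [4]

Answer: M ≅ ℤ^1 ⊕ ℤ/4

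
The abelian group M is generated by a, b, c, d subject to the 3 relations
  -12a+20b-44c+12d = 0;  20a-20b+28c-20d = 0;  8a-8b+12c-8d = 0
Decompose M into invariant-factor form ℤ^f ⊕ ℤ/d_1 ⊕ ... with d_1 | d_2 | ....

rank_ℚ(R)=3; free=4−3=1
SNF(R) diag = [4, 4, 8] → torsion [4, 4, 8]

Answer: M ≅ ℤ^1 ⊕ ℤ/4 ⊕ ℤ/4 ⊕ ℤ/8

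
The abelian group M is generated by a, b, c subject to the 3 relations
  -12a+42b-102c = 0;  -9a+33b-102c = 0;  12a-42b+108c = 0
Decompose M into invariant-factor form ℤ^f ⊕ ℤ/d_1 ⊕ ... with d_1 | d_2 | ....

rank_ℚ(R)=3; free=3−3=0
SNF(R) diag = [3, 6, 6] → torsion [3, 6, 6]

Answer: M ≅ ℤ/3 ⊕ ℤ/6 ⊕ ℤ/6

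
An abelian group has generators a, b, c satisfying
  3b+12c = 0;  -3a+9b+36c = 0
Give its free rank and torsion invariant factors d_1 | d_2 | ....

Answer: M ≅ ℤ^1 ⊕ ℤ/3 ⊕ ℤ/3

Derivation:
rank_ℚ(R)=2; free=3−2=1
SNF(R) diag = [3, 3] → torsion [3, 3]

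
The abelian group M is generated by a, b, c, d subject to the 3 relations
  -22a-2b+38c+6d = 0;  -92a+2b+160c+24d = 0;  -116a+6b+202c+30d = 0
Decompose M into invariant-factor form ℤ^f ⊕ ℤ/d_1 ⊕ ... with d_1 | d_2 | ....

Answer: M ≅ ℤ^1 ⊕ ℤ/2 ⊕ ℤ/2 ⊕ ℤ/6

Derivation:
rank_ℚ(R)=3; free=4−3=1
SNF(R) diag = [2, 2, 6] → torsion [2, 2, 6]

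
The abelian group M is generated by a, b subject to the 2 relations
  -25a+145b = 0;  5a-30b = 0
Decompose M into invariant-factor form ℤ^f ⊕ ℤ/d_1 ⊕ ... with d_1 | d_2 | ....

Answer: M ≅ ℤ/5 ⊕ ℤ/5

Derivation:
rank_ℚ(R)=2; free=2−2=0
SNF(R) diag = [5, 5] → torsion [5, 5]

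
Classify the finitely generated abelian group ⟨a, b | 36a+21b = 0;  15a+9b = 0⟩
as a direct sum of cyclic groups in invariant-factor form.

rank_ℚ(R)=2; free=2−2=0
SNF(R) diag = [3, 3] → torsion [3, 3]

Answer: M ≅ ℤ/3 ⊕ ℤ/3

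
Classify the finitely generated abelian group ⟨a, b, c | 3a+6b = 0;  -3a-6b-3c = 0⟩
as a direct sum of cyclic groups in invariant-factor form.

rank_ℚ(R)=2; free=3−2=1
SNF(R) diag = [3, 3] → torsion [3, 3]

Answer: M ≅ ℤ^1 ⊕ ℤ/3 ⊕ ℤ/3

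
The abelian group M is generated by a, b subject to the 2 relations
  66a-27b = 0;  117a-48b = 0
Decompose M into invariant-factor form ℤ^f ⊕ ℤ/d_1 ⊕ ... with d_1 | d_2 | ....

Answer: M ≅ ℤ/3 ⊕ ℤ/3

Derivation:
rank_ℚ(R)=2; free=2−2=0
SNF(R) diag = [3, 3] → torsion [3, 3]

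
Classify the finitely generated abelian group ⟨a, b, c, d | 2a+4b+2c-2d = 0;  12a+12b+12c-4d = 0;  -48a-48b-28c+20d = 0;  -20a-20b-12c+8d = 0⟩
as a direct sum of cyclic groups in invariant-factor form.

Answer: M ≅ ℤ/2 ⊕ ℤ/4 ⊕ ℤ/4 ⊕ ℤ/4

Derivation:
rank_ℚ(R)=4; free=4−4=0
SNF(R) diag = [2, 4, 4, 4] → torsion [2, 4, 4, 4]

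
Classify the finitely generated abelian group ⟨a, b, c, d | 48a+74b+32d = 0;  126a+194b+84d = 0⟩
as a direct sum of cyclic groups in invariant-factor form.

Answer: M ≅ ℤ^2 ⊕ ℤ/2 ⊕ ℤ/2

Derivation:
rank_ℚ(R)=2; free=4−2=2
SNF(R) diag = [2, 2] → torsion [2, 2]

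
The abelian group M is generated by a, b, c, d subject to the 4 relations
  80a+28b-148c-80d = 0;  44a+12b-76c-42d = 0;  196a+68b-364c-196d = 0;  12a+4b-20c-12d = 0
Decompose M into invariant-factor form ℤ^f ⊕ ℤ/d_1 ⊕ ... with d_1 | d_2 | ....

rank_ℚ(R)=4; free=4−4=0
SNF(R) diag = [2, 4, 4, 8] → torsion [2, 4, 4, 8]

Answer: M ≅ ℤ/2 ⊕ ℤ/4 ⊕ ℤ/4 ⊕ ℤ/8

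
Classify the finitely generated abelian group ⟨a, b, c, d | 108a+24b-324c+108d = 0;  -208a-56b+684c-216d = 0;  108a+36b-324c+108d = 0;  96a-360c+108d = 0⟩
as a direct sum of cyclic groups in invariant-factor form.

rank_ℚ(R)=4; free=4−4=0
SNF(R) diag = [4, 12, 36, 108] → torsion [4, 12, 36, 108]

Answer: M ≅ ℤ/4 ⊕ ℤ/12 ⊕ ℤ/36 ⊕ ℤ/108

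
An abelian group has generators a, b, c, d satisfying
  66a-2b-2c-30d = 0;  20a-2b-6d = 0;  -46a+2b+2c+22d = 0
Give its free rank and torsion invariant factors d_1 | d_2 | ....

Answer: M ≅ ℤ^1 ⊕ ℤ/2 ⊕ ℤ/2 ⊕ ℤ/4

Derivation:
rank_ℚ(R)=3; free=4−3=1
SNF(R) diag = [2, 2, 4] → torsion [2, 2, 4]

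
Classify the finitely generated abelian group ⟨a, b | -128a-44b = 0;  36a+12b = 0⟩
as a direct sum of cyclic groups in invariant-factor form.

Answer: M ≅ ℤ/4 ⊕ ℤ/12

Derivation:
rank_ℚ(R)=2; free=2−2=0
SNF(R) diag = [4, 12] → torsion [4, 12]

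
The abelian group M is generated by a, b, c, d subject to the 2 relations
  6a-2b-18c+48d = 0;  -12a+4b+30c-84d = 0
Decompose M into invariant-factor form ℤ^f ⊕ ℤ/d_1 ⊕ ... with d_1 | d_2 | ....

Answer: M ≅ ℤ^2 ⊕ ℤ/2 ⊕ ℤ/6

Derivation:
rank_ℚ(R)=2; free=4−2=2
SNF(R) diag = [2, 6] → torsion [2, 6]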